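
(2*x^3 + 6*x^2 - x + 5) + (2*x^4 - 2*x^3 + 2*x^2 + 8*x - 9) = 2*x^4 + 8*x^2 + 7*x - 4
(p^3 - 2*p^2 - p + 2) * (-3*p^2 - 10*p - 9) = -3*p^5 - 4*p^4 + 14*p^3 + 22*p^2 - 11*p - 18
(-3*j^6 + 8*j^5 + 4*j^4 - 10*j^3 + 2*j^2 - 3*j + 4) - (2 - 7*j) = -3*j^6 + 8*j^5 + 4*j^4 - 10*j^3 + 2*j^2 + 4*j + 2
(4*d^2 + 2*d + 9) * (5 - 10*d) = -40*d^3 - 80*d + 45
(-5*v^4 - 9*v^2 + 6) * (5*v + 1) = -25*v^5 - 5*v^4 - 45*v^3 - 9*v^2 + 30*v + 6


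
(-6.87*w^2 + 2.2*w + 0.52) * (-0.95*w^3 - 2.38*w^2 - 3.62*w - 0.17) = 6.5265*w^5 + 14.2606*w^4 + 19.1394*w^3 - 8.0337*w^2 - 2.2564*w - 0.0884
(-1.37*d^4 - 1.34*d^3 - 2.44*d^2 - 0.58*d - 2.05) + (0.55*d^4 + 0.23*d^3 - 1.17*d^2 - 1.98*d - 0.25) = -0.82*d^4 - 1.11*d^3 - 3.61*d^2 - 2.56*d - 2.3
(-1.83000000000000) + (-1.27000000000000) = -3.10000000000000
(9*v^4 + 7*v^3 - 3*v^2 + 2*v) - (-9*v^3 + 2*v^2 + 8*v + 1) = 9*v^4 + 16*v^3 - 5*v^2 - 6*v - 1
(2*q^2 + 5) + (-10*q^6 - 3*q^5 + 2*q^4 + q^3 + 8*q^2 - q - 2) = -10*q^6 - 3*q^5 + 2*q^4 + q^3 + 10*q^2 - q + 3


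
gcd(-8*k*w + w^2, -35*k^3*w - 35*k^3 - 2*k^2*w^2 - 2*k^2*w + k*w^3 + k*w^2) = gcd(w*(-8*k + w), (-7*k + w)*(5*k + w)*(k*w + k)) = 1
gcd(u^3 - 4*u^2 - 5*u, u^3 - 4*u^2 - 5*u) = u^3 - 4*u^2 - 5*u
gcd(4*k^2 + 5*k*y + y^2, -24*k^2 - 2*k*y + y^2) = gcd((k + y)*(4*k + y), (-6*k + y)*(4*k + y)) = 4*k + y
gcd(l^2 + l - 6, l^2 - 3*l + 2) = l - 2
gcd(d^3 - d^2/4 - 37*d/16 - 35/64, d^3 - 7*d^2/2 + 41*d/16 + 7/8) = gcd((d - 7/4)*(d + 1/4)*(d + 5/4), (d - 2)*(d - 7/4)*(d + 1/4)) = d^2 - 3*d/2 - 7/16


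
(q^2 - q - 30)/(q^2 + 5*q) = (q - 6)/q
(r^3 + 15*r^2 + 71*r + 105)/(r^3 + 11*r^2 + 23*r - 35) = (r + 3)/(r - 1)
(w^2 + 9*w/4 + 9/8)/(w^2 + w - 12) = (w^2 + 9*w/4 + 9/8)/(w^2 + w - 12)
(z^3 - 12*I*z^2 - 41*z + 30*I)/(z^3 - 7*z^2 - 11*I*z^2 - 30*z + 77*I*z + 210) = (z - I)/(z - 7)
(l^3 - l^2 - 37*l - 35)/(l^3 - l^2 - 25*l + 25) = (l^2 - 6*l - 7)/(l^2 - 6*l + 5)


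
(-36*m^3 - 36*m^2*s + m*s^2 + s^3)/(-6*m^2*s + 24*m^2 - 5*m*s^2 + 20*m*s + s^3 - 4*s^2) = (6*m + s)/(s - 4)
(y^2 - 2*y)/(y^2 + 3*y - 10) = y/(y + 5)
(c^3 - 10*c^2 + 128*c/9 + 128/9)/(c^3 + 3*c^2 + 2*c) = (9*c^3 - 90*c^2 + 128*c + 128)/(9*c*(c^2 + 3*c + 2))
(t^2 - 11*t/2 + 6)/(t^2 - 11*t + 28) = (t - 3/2)/(t - 7)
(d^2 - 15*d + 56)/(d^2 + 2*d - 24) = (d^2 - 15*d + 56)/(d^2 + 2*d - 24)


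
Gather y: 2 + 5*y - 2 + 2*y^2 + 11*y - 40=2*y^2 + 16*y - 40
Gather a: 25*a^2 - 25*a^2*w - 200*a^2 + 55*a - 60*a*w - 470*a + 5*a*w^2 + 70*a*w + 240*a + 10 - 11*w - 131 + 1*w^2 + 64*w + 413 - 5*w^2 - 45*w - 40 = a^2*(-25*w - 175) + a*(5*w^2 + 10*w - 175) - 4*w^2 + 8*w + 252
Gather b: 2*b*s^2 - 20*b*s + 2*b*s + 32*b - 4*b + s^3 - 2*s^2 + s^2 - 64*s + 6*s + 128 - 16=b*(2*s^2 - 18*s + 28) + s^3 - s^2 - 58*s + 112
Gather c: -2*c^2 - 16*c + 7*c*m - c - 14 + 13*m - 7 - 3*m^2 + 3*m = -2*c^2 + c*(7*m - 17) - 3*m^2 + 16*m - 21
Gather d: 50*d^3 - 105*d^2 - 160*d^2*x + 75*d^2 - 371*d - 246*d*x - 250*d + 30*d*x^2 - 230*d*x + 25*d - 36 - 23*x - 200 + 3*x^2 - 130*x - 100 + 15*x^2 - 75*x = 50*d^3 + d^2*(-160*x - 30) + d*(30*x^2 - 476*x - 596) + 18*x^2 - 228*x - 336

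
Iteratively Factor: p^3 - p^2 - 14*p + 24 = (p - 3)*(p^2 + 2*p - 8) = (p - 3)*(p + 4)*(p - 2)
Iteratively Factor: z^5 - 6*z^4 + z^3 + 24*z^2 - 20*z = (z - 5)*(z^4 - z^3 - 4*z^2 + 4*z) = (z - 5)*(z + 2)*(z^3 - 3*z^2 + 2*z) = (z - 5)*(z - 2)*(z + 2)*(z^2 - z) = (z - 5)*(z - 2)*(z - 1)*(z + 2)*(z)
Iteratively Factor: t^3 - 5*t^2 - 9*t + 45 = (t + 3)*(t^2 - 8*t + 15) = (t - 3)*(t + 3)*(t - 5)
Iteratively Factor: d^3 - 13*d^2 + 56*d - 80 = (d - 4)*(d^2 - 9*d + 20) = (d - 4)^2*(d - 5)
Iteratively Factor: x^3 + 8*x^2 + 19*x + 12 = (x + 3)*(x^2 + 5*x + 4) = (x + 3)*(x + 4)*(x + 1)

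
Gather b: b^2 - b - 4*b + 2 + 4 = b^2 - 5*b + 6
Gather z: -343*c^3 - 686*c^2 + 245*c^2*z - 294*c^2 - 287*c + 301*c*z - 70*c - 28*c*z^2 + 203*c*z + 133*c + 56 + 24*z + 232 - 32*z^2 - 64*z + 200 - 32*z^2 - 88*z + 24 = -343*c^3 - 980*c^2 - 224*c + z^2*(-28*c - 64) + z*(245*c^2 + 504*c - 128) + 512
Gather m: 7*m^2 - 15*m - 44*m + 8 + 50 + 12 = 7*m^2 - 59*m + 70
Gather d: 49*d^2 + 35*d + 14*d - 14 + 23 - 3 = 49*d^2 + 49*d + 6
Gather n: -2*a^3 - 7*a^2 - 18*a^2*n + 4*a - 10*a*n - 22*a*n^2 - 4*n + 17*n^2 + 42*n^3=-2*a^3 - 7*a^2 + 4*a + 42*n^3 + n^2*(17 - 22*a) + n*(-18*a^2 - 10*a - 4)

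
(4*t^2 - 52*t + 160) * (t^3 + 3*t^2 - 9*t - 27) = 4*t^5 - 40*t^4 - 32*t^3 + 840*t^2 - 36*t - 4320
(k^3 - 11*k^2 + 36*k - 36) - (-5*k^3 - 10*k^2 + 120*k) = 6*k^3 - k^2 - 84*k - 36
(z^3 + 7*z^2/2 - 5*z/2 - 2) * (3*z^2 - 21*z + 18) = 3*z^5 - 21*z^4/2 - 63*z^3 + 219*z^2/2 - 3*z - 36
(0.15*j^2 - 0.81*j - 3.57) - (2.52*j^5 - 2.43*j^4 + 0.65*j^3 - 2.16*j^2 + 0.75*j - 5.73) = -2.52*j^5 + 2.43*j^4 - 0.65*j^3 + 2.31*j^2 - 1.56*j + 2.16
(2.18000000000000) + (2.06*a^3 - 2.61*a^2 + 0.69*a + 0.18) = 2.06*a^3 - 2.61*a^2 + 0.69*a + 2.36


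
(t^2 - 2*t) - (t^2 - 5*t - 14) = 3*t + 14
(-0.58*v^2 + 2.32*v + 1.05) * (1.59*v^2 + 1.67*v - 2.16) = -0.9222*v^4 + 2.7202*v^3 + 6.7967*v^2 - 3.2577*v - 2.268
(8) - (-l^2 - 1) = l^2 + 9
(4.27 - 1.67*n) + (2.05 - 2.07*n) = 6.32 - 3.74*n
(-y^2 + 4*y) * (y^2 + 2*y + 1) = -y^4 + 2*y^3 + 7*y^2 + 4*y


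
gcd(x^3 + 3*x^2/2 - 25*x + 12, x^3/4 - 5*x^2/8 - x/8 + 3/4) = 1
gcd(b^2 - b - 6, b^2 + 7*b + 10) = b + 2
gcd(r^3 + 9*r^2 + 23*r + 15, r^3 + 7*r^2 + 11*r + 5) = r^2 + 6*r + 5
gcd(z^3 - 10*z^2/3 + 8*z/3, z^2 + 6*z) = z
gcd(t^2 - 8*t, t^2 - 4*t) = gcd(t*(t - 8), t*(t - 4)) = t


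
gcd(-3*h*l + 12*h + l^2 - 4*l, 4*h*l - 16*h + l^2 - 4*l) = l - 4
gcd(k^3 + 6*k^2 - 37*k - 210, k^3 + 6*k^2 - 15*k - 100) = k + 5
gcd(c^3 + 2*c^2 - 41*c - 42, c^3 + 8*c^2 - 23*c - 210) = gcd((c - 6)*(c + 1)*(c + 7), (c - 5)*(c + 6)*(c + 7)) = c + 7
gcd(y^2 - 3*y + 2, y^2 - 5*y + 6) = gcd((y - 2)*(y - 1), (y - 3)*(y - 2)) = y - 2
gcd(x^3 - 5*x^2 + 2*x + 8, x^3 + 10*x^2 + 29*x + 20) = x + 1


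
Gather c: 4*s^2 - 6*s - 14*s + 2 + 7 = 4*s^2 - 20*s + 9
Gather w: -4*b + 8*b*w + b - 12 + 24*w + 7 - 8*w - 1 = -3*b + w*(8*b + 16) - 6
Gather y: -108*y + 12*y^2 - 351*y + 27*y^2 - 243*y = 39*y^2 - 702*y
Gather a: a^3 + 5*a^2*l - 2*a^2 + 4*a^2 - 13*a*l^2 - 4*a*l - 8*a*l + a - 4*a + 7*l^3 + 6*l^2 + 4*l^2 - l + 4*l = a^3 + a^2*(5*l + 2) + a*(-13*l^2 - 12*l - 3) + 7*l^3 + 10*l^2 + 3*l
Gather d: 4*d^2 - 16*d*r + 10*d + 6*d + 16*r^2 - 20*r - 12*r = 4*d^2 + d*(16 - 16*r) + 16*r^2 - 32*r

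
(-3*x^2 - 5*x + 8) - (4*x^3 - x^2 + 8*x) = -4*x^3 - 2*x^2 - 13*x + 8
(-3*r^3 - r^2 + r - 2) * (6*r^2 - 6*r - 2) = -18*r^5 + 12*r^4 + 18*r^3 - 16*r^2 + 10*r + 4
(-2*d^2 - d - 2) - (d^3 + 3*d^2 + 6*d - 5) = -d^3 - 5*d^2 - 7*d + 3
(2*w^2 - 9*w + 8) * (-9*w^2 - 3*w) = -18*w^4 + 75*w^3 - 45*w^2 - 24*w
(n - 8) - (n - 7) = -1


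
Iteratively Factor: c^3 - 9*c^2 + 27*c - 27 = (c - 3)*(c^2 - 6*c + 9) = (c - 3)^2*(c - 3)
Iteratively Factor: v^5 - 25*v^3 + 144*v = (v - 3)*(v^4 + 3*v^3 - 16*v^2 - 48*v) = v*(v - 3)*(v^3 + 3*v^2 - 16*v - 48) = v*(v - 3)*(v + 3)*(v^2 - 16) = v*(v - 3)*(v + 3)*(v + 4)*(v - 4)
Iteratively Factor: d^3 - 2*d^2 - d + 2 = (d - 1)*(d^2 - d - 2) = (d - 2)*(d - 1)*(d + 1)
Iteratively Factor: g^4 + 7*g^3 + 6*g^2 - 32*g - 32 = (g - 2)*(g^3 + 9*g^2 + 24*g + 16) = (g - 2)*(g + 1)*(g^2 + 8*g + 16) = (g - 2)*(g + 1)*(g + 4)*(g + 4)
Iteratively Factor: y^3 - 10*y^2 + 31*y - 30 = (y - 3)*(y^2 - 7*y + 10) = (y - 5)*(y - 3)*(y - 2)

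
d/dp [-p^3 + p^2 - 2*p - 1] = -3*p^2 + 2*p - 2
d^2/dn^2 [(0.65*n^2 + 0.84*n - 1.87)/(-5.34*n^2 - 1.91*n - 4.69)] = (2.8421709430404e-14*n^4 - 34.646988*n^3 + 417.618972*n^2 + 240.662052*n - 93.568568)/(152.273304*n^6 + 163.394388*n^5 + 459.657054*n^4 + 293.978987*n^3 + 403.706289*n^2 + 126.037653*n + 103.161709)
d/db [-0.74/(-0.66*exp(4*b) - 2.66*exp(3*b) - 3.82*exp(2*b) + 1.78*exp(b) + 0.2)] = (-1.9536*exp(3*b) - 5.9052*exp(2*b) - 5.6536*exp(b) + 1.3172)*exp(b)/(0.66*exp(4*b) + 2.66*exp(3*b) + 3.82*exp(2*b) - 1.78*exp(b) - 0.2)^2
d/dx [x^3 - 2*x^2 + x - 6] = 3*x^2 - 4*x + 1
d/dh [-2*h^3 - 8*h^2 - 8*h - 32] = -6*h^2 - 16*h - 8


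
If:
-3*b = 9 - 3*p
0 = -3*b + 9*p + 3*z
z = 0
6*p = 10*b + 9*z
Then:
No Solution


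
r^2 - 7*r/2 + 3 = (r - 2)*(r - 3/2)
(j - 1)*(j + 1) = j^2 - 1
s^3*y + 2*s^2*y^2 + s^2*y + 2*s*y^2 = s*(s + 2*y)*(s*y + y)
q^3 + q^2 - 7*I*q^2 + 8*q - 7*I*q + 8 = (q + 1)*(q - 8*I)*(q + I)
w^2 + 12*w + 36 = (w + 6)^2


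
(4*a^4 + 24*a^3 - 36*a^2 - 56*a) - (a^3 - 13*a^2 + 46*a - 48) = 4*a^4 + 23*a^3 - 23*a^2 - 102*a + 48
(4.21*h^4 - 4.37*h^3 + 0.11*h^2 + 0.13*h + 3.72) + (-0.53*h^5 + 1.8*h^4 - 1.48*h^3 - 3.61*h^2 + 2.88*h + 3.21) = -0.53*h^5 + 6.01*h^4 - 5.85*h^3 - 3.5*h^2 + 3.01*h + 6.93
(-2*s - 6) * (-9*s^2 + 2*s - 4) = 18*s^3 + 50*s^2 - 4*s + 24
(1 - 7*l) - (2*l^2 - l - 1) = -2*l^2 - 6*l + 2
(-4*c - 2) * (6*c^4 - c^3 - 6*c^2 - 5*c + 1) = -24*c^5 - 8*c^4 + 26*c^3 + 32*c^2 + 6*c - 2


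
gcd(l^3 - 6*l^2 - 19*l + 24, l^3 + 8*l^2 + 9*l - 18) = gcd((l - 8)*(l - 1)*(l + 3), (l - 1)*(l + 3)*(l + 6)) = l^2 + 2*l - 3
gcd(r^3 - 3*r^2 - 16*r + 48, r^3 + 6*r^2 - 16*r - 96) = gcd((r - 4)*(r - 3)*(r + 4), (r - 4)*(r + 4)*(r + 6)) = r^2 - 16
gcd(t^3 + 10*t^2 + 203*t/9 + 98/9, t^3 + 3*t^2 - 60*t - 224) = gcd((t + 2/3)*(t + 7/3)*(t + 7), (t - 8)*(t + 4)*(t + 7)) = t + 7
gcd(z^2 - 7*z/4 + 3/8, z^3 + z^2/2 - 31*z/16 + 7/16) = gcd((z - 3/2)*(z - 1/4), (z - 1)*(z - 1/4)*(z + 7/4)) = z - 1/4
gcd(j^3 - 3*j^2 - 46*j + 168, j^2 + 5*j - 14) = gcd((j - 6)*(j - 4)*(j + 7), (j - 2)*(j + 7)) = j + 7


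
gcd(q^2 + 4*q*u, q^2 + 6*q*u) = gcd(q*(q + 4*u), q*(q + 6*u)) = q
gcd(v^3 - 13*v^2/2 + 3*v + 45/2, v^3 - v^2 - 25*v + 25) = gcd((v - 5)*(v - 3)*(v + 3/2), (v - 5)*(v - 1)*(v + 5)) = v - 5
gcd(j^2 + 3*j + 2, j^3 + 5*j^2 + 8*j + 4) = j^2 + 3*j + 2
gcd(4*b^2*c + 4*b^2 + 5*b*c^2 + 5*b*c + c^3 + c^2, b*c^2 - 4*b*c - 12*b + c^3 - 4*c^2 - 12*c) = b + c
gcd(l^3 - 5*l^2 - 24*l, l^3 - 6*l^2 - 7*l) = l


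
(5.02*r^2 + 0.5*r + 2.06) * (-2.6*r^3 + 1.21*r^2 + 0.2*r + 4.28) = -13.052*r^5 + 4.7742*r^4 - 3.747*r^3 + 24.0782*r^2 + 2.552*r + 8.8168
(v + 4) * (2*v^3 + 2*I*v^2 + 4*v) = 2*v^4 + 8*v^3 + 2*I*v^3 + 4*v^2 + 8*I*v^2 + 16*v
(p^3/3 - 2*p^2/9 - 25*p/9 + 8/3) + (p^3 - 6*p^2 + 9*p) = 4*p^3/3 - 56*p^2/9 + 56*p/9 + 8/3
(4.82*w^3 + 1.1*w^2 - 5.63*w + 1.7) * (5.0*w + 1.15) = 24.1*w^4 + 11.043*w^3 - 26.885*w^2 + 2.0255*w + 1.955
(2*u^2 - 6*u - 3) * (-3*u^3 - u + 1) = -6*u^5 + 18*u^4 + 7*u^3 + 8*u^2 - 3*u - 3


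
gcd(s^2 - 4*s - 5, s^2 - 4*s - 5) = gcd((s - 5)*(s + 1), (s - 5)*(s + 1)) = s^2 - 4*s - 5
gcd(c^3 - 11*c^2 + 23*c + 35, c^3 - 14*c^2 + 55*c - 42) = c - 7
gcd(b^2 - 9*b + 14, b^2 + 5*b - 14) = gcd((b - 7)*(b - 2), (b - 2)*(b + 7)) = b - 2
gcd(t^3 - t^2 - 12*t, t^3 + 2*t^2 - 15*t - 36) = t^2 - t - 12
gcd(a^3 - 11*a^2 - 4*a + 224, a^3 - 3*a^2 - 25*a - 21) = a - 7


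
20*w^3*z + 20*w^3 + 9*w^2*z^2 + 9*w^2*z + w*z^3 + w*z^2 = (4*w + z)*(5*w + z)*(w*z + w)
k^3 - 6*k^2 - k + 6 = (k - 6)*(k - 1)*(k + 1)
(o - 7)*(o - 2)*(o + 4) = o^3 - 5*o^2 - 22*o + 56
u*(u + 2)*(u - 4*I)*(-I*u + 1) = -I*u^4 - 3*u^3 - 2*I*u^3 - 6*u^2 - 4*I*u^2 - 8*I*u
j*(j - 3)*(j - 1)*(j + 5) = j^4 + j^3 - 17*j^2 + 15*j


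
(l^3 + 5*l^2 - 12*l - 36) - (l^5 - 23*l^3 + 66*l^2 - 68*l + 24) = -l^5 + 24*l^3 - 61*l^2 + 56*l - 60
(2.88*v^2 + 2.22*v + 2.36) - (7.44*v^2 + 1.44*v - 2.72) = -4.56*v^2 + 0.78*v + 5.08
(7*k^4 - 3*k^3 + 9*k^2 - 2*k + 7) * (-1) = -7*k^4 + 3*k^3 - 9*k^2 + 2*k - 7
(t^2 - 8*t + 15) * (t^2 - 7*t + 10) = t^4 - 15*t^3 + 81*t^2 - 185*t + 150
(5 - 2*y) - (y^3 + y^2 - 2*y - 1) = -y^3 - y^2 + 6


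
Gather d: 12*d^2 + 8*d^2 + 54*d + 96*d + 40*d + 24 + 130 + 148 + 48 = 20*d^2 + 190*d + 350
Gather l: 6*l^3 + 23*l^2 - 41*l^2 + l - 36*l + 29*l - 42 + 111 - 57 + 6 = 6*l^3 - 18*l^2 - 6*l + 18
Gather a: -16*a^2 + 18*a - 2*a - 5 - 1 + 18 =-16*a^2 + 16*a + 12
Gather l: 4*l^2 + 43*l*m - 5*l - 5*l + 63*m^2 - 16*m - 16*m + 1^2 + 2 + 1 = 4*l^2 + l*(43*m - 10) + 63*m^2 - 32*m + 4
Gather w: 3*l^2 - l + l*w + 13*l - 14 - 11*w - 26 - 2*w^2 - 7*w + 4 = 3*l^2 + 12*l - 2*w^2 + w*(l - 18) - 36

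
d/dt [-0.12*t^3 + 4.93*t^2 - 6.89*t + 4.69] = -0.36*t^2 + 9.86*t - 6.89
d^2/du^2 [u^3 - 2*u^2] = 6*u - 4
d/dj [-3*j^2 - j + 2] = -6*j - 1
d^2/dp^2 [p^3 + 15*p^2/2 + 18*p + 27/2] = 6*p + 15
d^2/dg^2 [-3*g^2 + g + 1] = -6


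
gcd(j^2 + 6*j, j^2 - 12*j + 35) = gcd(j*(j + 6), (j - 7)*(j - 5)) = 1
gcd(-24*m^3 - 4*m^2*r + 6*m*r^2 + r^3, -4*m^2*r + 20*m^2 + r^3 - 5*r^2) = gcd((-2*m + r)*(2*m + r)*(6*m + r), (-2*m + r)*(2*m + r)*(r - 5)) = -4*m^2 + r^2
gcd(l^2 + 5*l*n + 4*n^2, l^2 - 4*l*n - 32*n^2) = l + 4*n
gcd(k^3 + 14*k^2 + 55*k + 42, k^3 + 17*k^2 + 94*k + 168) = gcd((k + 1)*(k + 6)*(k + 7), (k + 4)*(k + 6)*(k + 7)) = k^2 + 13*k + 42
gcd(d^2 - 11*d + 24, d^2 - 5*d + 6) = d - 3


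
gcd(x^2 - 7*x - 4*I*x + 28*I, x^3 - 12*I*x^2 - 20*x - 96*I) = 1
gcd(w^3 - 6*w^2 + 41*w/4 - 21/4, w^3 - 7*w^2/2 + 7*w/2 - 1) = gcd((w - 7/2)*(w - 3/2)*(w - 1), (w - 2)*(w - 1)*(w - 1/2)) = w - 1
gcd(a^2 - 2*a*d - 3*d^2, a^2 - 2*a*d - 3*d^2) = a^2 - 2*a*d - 3*d^2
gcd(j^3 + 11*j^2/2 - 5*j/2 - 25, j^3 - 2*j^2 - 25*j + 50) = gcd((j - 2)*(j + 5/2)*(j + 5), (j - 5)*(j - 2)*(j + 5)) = j^2 + 3*j - 10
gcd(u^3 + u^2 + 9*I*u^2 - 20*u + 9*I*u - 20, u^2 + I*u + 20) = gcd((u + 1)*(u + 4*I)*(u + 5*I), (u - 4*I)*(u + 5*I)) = u + 5*I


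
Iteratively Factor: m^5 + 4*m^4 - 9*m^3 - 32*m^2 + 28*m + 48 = (m + 4)*(m^4 - 9*m^2 + 4*m + 12) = (m - 2)*(m + 4)*(m^3 + 2*m^2 - 5*m - 6) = (m - 2)*(m + 3)*(m + 4)*(m^2 - m - 2) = (m - 2)*(m + 1)*(m + 3)*(m + 4)*(m - 2)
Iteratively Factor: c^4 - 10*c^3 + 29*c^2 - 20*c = (c - 4)*(c^3 - 6*c^2 + 5*c) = (c - 5)*(c - 4)*(c^2 - c) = c*(c - 5)*(c - 4)*(c - 1)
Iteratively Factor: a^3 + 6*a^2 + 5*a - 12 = (a - 1)*(a^2 + 7*a + 12) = (a - 1)*(a + 3)*(a + 4)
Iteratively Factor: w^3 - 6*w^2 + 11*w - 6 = (w - 2)*(w^2 - 4*w + 3) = (w - 3)*(w - 2)*(w - 1)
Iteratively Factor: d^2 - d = (d - 1)*(d)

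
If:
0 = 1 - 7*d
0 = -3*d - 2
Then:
No Solution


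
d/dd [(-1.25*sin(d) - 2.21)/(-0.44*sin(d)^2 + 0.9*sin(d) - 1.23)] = (-0.55*sin(d)^2 - 1.9448*sin(d) + 3.5265)*cos(d)/(0.1936*sin(d)^4 - 0.792*sin(d)^3 + 1.8924*sin(d)^2 - 2.214*sin(d) + 1.5129)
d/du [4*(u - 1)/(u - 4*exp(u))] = 4*(u + (u - 1)*(4*exp(u) - 1) - 4*exp(u))/(u - 4*exp(u))^2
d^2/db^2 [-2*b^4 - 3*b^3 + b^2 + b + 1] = -24*b^2 - 18*b + 2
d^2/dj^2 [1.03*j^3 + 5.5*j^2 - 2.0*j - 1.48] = 6.18*j + 11.0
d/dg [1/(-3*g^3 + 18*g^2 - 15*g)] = (g^2 - 4*g + 5/3)/(g^2*(g^2 - 6*g + 5)^2)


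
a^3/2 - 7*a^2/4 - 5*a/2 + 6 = (a/2 + 1)*(a - 4)*(a - 3/2)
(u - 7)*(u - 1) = u^2 - 8*u + 7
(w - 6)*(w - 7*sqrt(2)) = w^2 - 7*sqrt(2)*w - 6*w + 42*sqrt(2)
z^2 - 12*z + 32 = (z - 8)*(z - 4)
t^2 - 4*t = t*(t - 4)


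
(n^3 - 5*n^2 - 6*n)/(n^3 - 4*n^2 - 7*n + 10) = n*(n^2 - 5*n - 6)/(n^3 - 4*n^2 - 7*n + 10)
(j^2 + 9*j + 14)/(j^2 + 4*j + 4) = (j + 7)/(j + 2)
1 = 1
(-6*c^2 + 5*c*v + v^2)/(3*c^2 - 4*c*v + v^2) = (6*c + v)/(-3*c + v)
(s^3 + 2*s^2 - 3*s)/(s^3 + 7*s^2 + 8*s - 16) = s*(s + 3)/(s^2 + 8*s + 16)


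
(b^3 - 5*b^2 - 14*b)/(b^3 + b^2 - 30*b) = (b^2 - 5*b - 14)/(b^2 + b - 30)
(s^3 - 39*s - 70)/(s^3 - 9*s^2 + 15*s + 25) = (s^3 - 39*s - 70)/(s^3 - 9*s^2 + 15*s + 25)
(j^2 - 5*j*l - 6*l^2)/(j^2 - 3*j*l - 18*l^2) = (j + l)/(j + 3*l)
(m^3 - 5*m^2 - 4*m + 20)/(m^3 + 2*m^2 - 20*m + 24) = (m^2 - 3*m - 10)/(m^2 + 4*m - 12)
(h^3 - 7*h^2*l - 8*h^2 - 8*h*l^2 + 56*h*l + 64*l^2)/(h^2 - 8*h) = h - 7*l - 8*l^2/h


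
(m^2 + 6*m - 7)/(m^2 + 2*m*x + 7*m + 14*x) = (m - 1)/(m + 2*x)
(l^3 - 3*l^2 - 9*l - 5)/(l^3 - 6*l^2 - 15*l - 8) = (l - 5)/(l - 8)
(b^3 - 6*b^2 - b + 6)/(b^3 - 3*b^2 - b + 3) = (b - 6)/(b - 3)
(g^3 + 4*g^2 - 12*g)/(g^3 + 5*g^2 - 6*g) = (g - 2)/(g - 1)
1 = 1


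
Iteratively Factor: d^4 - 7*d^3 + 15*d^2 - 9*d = (d - 1)*(d^3 - 6*d^2 + 9*d) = (d - 3)*(d - 1)*(d^2 - 3*d) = (d - 3)^2*(d - 1)*(d)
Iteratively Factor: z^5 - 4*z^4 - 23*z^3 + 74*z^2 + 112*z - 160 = (z + 2)*(z^4 - 6*z^3 - 11*z^2 + 96*z - 80) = (z - 5)*(z + 2)*(z^3 - z^2 - 16*z + 16) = (z - 5)*(z - 4)*(z + 2)*(z^2 + 3*z - 4) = (z - 5)*(z - 4)*(z + 2)*(z + 4)*(z - 1)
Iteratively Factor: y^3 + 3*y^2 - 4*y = (y + 4)*(y^2 - y) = (y - 1)*(y + 4)*(y)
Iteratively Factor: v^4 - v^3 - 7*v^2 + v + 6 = (v - 3)*(v^3 + 2*v^2 - v - 2) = (v - 3)*(v + 2)*(v^2 - 1) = (v - 3)*(v - 1)*(v + 2)*(v + 1)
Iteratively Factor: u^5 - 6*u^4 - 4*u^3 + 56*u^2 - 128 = (u - 4)*(u^4 - 2*u^3 - 12*u^2 + 8*u + 32) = (u - 4)^2*(u^3 + 2*u^2 - 4*u - 8) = (u - 4)^2*(u - 2)*(u^2 + 4*u + 4) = (u - 4)^2*(u - 2)*(u + 2)*(u + 2)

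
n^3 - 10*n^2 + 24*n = n*(n - 6)*(n - 4)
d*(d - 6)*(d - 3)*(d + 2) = d^4 - 7*d^3 + 36*d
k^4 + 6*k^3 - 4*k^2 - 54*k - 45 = (k - 3)*(k + 1)*(k + 3)*(k + 5)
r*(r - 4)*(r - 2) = r^3 - 6*r^2 + 8*r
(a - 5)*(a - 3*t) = a^2 - 3*a*t - 5*a + 15*t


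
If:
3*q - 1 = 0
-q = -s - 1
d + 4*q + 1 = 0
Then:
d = -7/3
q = 1/3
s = -2/3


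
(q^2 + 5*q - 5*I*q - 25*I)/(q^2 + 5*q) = (q - 5*I)/q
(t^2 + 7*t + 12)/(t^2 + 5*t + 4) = (t + 3)/(t + 1)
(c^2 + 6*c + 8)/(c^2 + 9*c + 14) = (c + 4)/(c + 7)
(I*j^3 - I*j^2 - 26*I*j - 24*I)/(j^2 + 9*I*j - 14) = I*(j^3 - j^2 - 26*j - 24)/(j^2 + 9*I*j - 14)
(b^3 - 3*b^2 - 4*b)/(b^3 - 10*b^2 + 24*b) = (b + 1)/(b - 6)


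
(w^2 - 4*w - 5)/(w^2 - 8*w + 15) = (w + 1)/(w - 3)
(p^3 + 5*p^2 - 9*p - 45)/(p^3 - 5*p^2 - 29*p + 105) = (p + 3)/(p - 7)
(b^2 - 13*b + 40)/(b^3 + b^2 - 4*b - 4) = (b^2 - 13*b + 40)/(b^3 + b^2 - 4*b - 4)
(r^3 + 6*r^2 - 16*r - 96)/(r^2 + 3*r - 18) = (r^2 - 16)/(r - 3)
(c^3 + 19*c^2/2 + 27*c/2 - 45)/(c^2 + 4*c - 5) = (c^2 + 9*c/2 - 9)/(c - 1)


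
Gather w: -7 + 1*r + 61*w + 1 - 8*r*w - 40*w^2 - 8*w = r - 40*w^2 + w*(53 - 8*r) - 6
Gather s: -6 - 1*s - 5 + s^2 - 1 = s^2 - s - 12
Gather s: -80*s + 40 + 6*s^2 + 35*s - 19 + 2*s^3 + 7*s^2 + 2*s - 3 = 2*s^3 + 13*s^2 - 43*s + 18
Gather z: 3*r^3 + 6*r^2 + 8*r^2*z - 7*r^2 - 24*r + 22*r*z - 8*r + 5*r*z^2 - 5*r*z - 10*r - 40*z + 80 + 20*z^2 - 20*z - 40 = 3*r^3 - r^2 - 42*r + z^2*(5*r + 20) + z*(8*r^2 + 17*r - 60) + 40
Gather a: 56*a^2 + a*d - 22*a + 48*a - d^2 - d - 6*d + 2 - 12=56*a^2 + a*(d + 26) - d^2 - 7*d - 10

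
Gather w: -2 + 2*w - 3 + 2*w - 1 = 4*w - 6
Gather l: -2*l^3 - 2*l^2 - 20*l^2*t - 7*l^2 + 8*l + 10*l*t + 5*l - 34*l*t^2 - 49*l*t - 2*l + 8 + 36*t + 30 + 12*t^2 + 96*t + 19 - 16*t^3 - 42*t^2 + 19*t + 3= -2*l^3 + l^2*(-20*t - 9) + l*(-34*t^2 - 39*t + 11) - 16*t^3 - 30*t^2 + 151*t + 60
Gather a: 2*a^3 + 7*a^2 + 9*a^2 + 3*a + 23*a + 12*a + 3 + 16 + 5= 2*a^3 + 16*a^2 + 38*a + 24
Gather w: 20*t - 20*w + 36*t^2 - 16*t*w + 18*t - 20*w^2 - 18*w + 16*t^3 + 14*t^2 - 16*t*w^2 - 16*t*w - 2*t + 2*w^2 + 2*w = 16*t^3 + 50*t^2 + 36*t + w^2*(-16*t - 18) + w*(-32*t - 36)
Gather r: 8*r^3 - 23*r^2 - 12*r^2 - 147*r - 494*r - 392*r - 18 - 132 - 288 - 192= 8*r^3 - 35*r^2 - 1033*r - 630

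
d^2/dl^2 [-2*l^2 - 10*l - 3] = -4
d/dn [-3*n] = -3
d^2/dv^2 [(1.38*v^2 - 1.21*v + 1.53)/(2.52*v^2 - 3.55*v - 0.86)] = (1.4210854715202e-14*v^4 + 9.322992*v^3 + 76.241088*v^2 - 97.858152*v + 54.624838)/(16.003008*v^6 - 67.63176*v^5 + 78.890868*v^4 + 1.422485*v^3 - 26.923074*v^2 - 7.87674*v - 0.636056)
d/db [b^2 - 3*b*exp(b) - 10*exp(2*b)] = -3*b*exp(b) + 2*b - 20*exp(2*b) - 3*exp(b)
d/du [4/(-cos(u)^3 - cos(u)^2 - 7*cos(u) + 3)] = 4*(3*sin(u)^2 - 2*cos(u) - 10)*sin(u)/(cos(u)^3 + cos(u)^2 + 7*cos(u) - 3)^2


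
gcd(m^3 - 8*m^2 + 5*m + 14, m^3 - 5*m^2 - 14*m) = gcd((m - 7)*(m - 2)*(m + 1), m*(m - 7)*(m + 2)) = m - 7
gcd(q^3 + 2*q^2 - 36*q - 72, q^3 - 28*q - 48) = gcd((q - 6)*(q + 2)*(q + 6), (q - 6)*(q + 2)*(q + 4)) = q^2 - 4*q - 12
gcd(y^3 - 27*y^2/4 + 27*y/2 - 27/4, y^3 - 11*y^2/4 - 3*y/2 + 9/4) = y^2 - 15*y/4 + 9/4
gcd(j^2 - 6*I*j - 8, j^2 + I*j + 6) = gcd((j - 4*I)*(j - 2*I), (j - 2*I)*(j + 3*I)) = j - 2*I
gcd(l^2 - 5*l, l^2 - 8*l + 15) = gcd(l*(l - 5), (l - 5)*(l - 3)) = l - 5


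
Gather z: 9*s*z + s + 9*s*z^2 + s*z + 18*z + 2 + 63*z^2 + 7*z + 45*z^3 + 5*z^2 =s + 45*z^3 + z^2*(9*s + 68) + z*(10*s + 25) + 2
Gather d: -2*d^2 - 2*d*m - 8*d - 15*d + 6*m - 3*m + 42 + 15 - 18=-2*d^2 + d*(-2*m - 23) + 3*m + 39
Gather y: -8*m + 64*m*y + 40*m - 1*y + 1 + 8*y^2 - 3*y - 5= 32*m + 8*y^2 + y*(64*m - 4) - 4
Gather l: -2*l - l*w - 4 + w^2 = l*(-w - 2) + w^2 - 4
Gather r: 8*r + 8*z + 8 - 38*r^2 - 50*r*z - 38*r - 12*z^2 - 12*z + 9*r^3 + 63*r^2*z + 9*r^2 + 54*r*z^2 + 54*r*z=9*r^3 + r^2*(63*z - 29) + r*(54*z^2 + 4*z - 30) - 12*z^2 - 4*z + 8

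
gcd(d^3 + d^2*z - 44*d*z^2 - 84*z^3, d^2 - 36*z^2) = d + 6*z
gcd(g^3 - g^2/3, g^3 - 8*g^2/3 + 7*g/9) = g^2 - g/3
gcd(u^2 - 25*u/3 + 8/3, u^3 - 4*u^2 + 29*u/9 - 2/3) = u - 1/3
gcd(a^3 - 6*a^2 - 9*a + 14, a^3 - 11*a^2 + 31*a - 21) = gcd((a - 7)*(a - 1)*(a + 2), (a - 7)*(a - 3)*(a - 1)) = a^2 - 8*a + 7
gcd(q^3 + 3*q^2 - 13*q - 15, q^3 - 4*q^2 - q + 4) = q + 1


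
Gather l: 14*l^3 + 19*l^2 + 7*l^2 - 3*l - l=14*l^3 + 26*l^2 - 4*l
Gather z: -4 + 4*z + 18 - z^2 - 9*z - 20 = -z^2 - 5*z - 6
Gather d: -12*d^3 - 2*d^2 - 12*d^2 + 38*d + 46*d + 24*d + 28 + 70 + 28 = -12*d^3 - 14*d^2 + 108*d + 126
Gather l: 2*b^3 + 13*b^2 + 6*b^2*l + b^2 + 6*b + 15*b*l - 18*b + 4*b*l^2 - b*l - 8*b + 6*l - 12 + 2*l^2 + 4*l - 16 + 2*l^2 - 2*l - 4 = 2*b^3 + 14*b^2 - 20*b + l^2*(4*b + 4) + l*(6*b^2 + 14*b + 8) - 32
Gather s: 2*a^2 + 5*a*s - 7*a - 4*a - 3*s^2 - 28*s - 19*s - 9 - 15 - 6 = 2*a^2 - 11*a - 3*s^2 + s*(5*a - 47) - 30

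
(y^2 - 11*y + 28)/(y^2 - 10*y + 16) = (y^2 - 11*y + 28)/(y^2 - 10*y + 16)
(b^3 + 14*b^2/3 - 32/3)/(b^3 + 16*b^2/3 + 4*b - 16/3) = (3*b - 4)/(3*b - 2)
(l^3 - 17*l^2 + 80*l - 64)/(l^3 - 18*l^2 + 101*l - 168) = (l^2 - 9*l + 8)/(l^2 - 10*l + 21)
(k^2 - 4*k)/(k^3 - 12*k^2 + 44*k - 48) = k/(k^2 - 8*k + 12)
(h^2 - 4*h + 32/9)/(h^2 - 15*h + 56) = (h^2 - 4*h + 32/9)/(h^2 - 15*h + 56)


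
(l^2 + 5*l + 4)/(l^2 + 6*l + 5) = (l + 4)/(l + 5)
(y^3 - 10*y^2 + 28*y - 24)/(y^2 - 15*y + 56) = (y^3 - 10*y^2 + 28*y - 24)/(y^2 - 15*y + 56)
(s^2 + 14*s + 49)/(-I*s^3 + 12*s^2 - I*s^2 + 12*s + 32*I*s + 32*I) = I*(s^2 + 14*s + 49)/(s^3 + s^2*(1 + 12*I) + 4*s*(-8 + 3*I) - 32)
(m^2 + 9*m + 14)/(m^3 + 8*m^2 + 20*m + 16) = (m + 7)/(m^2 + 6*m + 8)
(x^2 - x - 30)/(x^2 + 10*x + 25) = (x - 6)/(x + 5)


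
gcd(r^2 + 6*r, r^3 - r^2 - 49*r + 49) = 1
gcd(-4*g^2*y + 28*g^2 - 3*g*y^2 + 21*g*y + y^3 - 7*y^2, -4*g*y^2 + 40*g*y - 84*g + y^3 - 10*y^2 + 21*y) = -4*g*y + 28*g + y^2 - 7*y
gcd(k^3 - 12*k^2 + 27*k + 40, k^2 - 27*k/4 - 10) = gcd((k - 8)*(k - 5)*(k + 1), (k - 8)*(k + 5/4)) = k - 8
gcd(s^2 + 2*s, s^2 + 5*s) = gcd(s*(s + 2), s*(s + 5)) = s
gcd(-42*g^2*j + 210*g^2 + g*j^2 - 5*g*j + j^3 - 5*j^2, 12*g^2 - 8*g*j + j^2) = 6*g - j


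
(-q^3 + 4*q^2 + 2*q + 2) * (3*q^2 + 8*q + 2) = -3*q^5 + 4*q^4 + 36*q^3 + 30*q^2 + 20*q + 4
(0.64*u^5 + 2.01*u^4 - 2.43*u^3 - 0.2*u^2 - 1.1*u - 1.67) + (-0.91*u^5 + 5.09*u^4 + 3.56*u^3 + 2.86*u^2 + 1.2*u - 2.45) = -0.27*u^5 + 7.1*u^4 + 1.13*u^3 + 2.66*u^2 + 0.0999999999999999*u - 4.12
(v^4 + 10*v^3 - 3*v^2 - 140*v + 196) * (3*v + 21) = 3*v^5 + 51*v^4 + 201*v^3 - 483*v^2 - 2352*v + 4116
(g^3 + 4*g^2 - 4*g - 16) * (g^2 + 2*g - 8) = g^5 + 6*g^4 - 4*g^3 - 56*g^2 + 128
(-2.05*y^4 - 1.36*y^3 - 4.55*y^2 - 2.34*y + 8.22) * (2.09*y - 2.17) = -4.2845*y^5 + 1.6061*y^4 - 6.5583*y^3 + 4.9829*y^2 + 22.2576*y - 17.8374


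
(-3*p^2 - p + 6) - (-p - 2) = 8 - 3*p^2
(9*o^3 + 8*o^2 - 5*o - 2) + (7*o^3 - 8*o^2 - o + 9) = 16*o^3 - 6*o + 7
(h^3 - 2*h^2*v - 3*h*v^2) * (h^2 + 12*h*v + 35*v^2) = h^5 + 10*h^4*v + 8*h^3*v^2 - 106*h^2*v^3 - 105*h*v^4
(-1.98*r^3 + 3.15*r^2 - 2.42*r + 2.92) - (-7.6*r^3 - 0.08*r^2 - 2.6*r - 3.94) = 5.62*r^3 + 3.23*r^2 + 0.18*r + 6.86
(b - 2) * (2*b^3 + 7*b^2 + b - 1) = 2*b^4 + 3*b^3 - 13*b^2 - 3*b + 2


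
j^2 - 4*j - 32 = (j - 8)*(j + 4)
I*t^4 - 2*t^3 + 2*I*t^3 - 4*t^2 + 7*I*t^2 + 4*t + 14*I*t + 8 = (t + 2)*(t - I)*(t + 4*I)*(I*t + 1)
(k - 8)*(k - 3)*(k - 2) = k^3 - 13*k^2 + 46*k - 48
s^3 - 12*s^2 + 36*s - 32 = (s - 8)*(s - 2)^2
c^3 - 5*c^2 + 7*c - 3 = (c - 3)*(c - 1)^2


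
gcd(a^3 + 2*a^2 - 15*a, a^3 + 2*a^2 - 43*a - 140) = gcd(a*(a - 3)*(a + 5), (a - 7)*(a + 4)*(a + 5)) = a + 5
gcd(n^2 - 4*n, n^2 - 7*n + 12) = n - 4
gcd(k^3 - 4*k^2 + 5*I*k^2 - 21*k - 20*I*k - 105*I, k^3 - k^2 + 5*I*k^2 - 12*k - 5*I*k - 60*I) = k^2 + k*(3 + 5*I) + 15*I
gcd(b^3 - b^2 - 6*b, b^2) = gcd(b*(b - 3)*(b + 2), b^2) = b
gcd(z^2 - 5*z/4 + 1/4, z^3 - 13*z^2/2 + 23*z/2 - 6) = z - 1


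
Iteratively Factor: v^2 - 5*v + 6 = (v - 2)*(v - 3)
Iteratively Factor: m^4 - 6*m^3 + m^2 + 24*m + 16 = (m + 1)*(m^3 - 7*m^2 + 8*m + 16) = (m - 4)*(m + 1)*(m^2 - 3*m - 4) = (m - 4)*(m + 1)^2*(m - 4)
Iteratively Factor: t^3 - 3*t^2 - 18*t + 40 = (t - 5)*(t^2 + 2*t - 8) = (t - 5)*(t - 2)*(t + 4)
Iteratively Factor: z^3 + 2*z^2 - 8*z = (z - 2)*(z^2 + 4*z) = (z - 2)*(z + 4)*(z)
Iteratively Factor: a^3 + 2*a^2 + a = (a + 1)*(a^2 + a) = (a + 1)^2*(a)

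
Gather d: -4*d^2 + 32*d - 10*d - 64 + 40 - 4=-4*d^2 + 22*d - 28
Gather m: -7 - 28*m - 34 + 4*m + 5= -24*m - 36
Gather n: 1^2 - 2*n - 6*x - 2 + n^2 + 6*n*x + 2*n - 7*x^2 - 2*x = n^2 + 6*n*x - 7*x^2 - 8*x - 1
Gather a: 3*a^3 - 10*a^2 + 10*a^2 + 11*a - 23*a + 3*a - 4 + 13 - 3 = 3*a^3 - 9*a + 6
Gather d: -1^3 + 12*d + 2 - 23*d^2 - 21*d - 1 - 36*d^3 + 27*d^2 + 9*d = -36*d^3 + 4*d^2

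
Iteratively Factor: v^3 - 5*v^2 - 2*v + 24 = (v + 2)*(v^2 - 7*v + 12) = (v - 4)*(v + 2)*(v - 3)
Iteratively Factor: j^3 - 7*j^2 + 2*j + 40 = (j - 5)*(j^2 - 2*j - 8) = (j - 5)*(j - 4)*(j + 2)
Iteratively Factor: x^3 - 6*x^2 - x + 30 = (x - 3)*(x^2 - 3*x - 10) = (x - 5)*(x - 3)*(x + 2)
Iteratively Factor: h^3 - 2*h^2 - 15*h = (h + 3)*(h^2 - 5*h) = (h - 5)*(h + 3)*(h)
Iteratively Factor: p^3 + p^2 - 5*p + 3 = (p - 1)*(p^2 + 2*p - 3) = (p - 1)*(p + 3)*(p - 1)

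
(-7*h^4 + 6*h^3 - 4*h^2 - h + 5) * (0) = 0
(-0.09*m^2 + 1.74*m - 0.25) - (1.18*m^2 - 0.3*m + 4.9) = -1.27*m^2 + 2.04*m - 5.15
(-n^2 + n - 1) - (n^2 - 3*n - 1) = -2*n^2 + 4*n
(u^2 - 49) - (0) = u^2 - 49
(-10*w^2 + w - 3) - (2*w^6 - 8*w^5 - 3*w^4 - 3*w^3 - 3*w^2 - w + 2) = -2*w^6 + 8*w^5 + 3*w^4 + 3*w^3 - 7*w^2 + 2*w - 5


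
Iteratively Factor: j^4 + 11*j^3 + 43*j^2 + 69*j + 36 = (j + 4)*(j^3 + 7*j^2 + 15*j + 9) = (j + 3)*(j + 4)*(j^2 + 4*j + 3) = (j + 3)^2*(j + 4)*(j + 1)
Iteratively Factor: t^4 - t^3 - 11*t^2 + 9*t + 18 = (t - 2)*(t^3 + t^2 - 9*t - 9) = (t - 2)*(t + 1)*(t^2 - 9) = (t - 2)*(t + 1)*(t + 3)*(t - 3)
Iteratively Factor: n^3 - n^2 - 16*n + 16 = (n + 4)*(n^2 - 5*n + 4) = (n - 1)*(n + 4)*(n - 4)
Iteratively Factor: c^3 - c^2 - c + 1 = (c - 1)*(c^2 - 1) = (c - 1)*(c + 1)*(c - 1)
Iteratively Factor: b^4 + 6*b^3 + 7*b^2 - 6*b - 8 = (b - 1)*(b^3 + 7*b^2 + 14*b + 8) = (b - 1)*(b + 4)*(b^2 + 3*b + 2) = (b - 1)*(b + 1)*(b + 4)*(b + 2)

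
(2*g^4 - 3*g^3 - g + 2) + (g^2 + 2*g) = 2*g^4 - 3*g^3 + g^2 + g + 2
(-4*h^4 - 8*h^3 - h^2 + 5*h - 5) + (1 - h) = -4*h^4 - 8*h^3 - h^2 + 4*h - 4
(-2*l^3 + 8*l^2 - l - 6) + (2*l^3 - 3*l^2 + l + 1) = 5*l^2 - 5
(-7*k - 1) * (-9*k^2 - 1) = 63*k^3 + 9*k^2 + 7*k + 1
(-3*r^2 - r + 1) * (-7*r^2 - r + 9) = 21*r^4 + 10*r^3 - 33*r^2 - 10*r + 9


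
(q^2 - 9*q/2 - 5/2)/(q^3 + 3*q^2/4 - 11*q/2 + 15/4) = 2*(2*q^2 - 9*q - 5)/(4*q^3 + 3*q^2 - 22*q + 15)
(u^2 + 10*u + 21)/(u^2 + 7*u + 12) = (u + 7)/(u + 4)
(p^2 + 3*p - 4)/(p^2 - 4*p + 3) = (p + 4)/(p - 3)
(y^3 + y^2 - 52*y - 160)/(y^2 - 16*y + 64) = (y^2 + 9*y + 20)/(y - 8)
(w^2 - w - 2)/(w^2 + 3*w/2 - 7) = 2*(w + 1)/(2*w + 7)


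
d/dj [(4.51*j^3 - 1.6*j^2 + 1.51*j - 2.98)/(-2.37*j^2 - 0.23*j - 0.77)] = (-10.6887*j^4 - 2.0746*j^3 - 6.4714*j^2 - 11.6612*j - 1.8481)/(5.6169*j^4 + 1.0902*j^3 + 3.7027*j^2 + 0.3542*j + 0.5929)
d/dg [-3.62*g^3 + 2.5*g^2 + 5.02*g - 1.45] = -10.86*g^2 + 5.0*g + 5.02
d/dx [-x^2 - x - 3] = -2*x - 1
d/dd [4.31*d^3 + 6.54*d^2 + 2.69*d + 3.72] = 12.93*d^2 + 13.08*d + 2.69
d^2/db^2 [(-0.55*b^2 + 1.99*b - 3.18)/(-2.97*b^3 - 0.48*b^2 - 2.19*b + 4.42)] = (9.70299*b^6 - 105.321546*b^5 + 298.11969*b^4 + 197.42931*b^3 - 177.982956*b^2 + 245.195784*b + 26.961008)/(26.198073*b^9 + 12.702096*b^8 + 60.006177*b^7 - 98.122158*b^6 + 6.440067*b^5 - 168.642756*b^4 + 156.694959*b^3 - 35.46387*b^2 + 128.354148*b - 86.350888)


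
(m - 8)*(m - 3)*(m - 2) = m^3 - 13*m^2 + 46*m - 48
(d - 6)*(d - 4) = d^2 - 10*d + 24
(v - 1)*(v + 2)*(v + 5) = v^3 + 6*v^2 + 3*v - 10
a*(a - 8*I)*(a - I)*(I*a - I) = I*a^4 + 9*a^3 - I*a^3 - 9*a^2 - 8*I*a^2 + 8*I*a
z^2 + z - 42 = (z - 6)*(z + 7)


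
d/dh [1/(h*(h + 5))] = (-2*h - 5)/(h^2*(h^2 + 10*h + 25))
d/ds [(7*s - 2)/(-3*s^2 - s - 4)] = (-21*s^2 - 7*s + (6*s + 1)*(7*s - 2) - 28)/(3*s^2 + s + 4)^2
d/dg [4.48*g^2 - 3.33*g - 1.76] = 8.96*g - 3.33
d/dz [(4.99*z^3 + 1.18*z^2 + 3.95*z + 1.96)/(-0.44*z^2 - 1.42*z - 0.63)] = (-2.1956*z^4 - 14.1716*z^3 - 9.3687*z^2 + 0.238*z + 0.2947)/(0.1936*z^4 + 1.2496*z^3 + 2.5708*z^2 + 1.7892*z + 0.3969)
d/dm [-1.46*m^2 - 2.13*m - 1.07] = -2.92*m - 2.13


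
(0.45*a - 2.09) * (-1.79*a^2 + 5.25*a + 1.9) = -0.8055*a^3 + 6.1036*a^2 - 10.1175*a - 3.971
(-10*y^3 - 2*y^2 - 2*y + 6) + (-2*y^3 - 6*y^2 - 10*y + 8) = -12*y^3 - 8*y^2 - 12*y + 14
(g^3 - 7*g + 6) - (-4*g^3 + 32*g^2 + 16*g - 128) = 5*g^3 - 32*g^2 - 23*g + 134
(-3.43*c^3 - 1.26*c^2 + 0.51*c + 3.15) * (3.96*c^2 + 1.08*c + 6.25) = -13.5828*c^5 - 8.694*c^4 - 20.7787*c^3 + 5.1498*c^2 + 6.5895*c + 19.6875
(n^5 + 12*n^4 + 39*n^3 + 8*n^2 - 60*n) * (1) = n^5 + 12*n^4 + 39*n^3 + 8*n^2 - 60*n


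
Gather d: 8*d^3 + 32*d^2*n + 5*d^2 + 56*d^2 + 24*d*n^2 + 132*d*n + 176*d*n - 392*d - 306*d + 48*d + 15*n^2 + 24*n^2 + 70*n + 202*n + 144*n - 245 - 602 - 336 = 8*d^3 + d^2*(32*n + 61) + d*(24*n^2 + 308*n - 650) + 39*n^2 + 416*n - 1183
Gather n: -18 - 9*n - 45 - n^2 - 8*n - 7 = -n^2 - 17*n - 70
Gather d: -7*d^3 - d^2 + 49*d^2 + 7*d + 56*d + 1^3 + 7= -7*d^3 + 48*d^2 + 63*d + 8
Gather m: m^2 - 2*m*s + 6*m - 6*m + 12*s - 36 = m^2 - 2*m*s + 12*s - 36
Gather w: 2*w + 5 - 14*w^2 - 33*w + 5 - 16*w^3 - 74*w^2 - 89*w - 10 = -16*w^3 - 88*w^2 - 120*w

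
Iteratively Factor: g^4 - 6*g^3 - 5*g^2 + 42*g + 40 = (g + 2)*(g^3 - 8*g^2 + 11*g + 20) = (g - 5)*(g + 2)*(g^2 - 3*g - 4) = (g - 5)*(g + 1)*(g + 2)*(g - 4)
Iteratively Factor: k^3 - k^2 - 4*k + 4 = (k - 1)*(k^2 - 4) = (k - 2)*(k - 1)*(k + 2)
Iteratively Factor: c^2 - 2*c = (c - 2)*(c)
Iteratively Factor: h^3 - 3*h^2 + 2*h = (h - 2)*(h^2 - h) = (h - 2)*(h - 1)*(h)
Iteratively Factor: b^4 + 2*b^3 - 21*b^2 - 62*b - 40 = (b + 4)*(b^3 - 2*b^2 - 13*b - 10) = (b - 5)*(b + 4)*(b^2 + 3*b + 2) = (b - 5)*(b + 2)*(b + 4)*(b + 1)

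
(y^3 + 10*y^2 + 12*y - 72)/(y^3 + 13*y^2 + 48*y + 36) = (y - 2)/(y + 1)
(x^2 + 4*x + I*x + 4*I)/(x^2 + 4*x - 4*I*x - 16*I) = (x + I)/(x - 4*I)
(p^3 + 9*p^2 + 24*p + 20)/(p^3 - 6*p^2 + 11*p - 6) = (p^3 + 9*p^2 + 24*p + 20)/(p^3 - 6*p^2 + 11*p - 6)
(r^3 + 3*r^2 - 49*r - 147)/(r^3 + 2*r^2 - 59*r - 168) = (r - 7)/(r - 8)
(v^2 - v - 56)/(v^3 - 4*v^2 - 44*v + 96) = (v + 7)/(v^2 + 4*v - 12)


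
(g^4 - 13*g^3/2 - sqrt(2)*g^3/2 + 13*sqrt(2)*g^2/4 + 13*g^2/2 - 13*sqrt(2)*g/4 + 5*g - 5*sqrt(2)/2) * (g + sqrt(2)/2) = g^5 - 13*g^4/2 + 6*g^3 + 33*g^2/4 - 13*g/4 - 5/2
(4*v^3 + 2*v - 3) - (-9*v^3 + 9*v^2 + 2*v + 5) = 13*v^3 - 9*v^2 - 8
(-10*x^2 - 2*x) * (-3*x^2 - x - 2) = 30*x^4 + 16*x^3 + 22*x^2 + 4*x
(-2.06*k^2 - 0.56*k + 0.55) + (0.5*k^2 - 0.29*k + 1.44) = -1.56*k^2 - 0.85*k + 1.99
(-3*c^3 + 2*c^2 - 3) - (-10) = -3*c^3 + 2*c^2 + 7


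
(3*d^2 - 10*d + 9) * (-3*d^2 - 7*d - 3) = -9*d^4 + 9*d^3 + 34*d^2 - 33*d - 27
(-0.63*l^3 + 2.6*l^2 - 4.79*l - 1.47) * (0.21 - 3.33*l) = 2.0979*l^4 - 8.7903*l^3 + 16.4967*l^2 + 3.8892*l - 0.3087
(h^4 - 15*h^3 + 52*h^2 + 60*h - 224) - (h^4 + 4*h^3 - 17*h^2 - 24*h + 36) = -19*h^3 + 69*h^2 + 84*h - 260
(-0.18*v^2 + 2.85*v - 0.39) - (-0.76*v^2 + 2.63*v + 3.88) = 0.58*v^2 + 0.22*v - 4.27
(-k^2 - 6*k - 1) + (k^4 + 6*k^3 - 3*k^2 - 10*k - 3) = k^4 + 6*k^3 - 4*k^2 - 16*k - 4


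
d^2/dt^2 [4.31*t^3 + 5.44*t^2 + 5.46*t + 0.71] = 25.86*t + 10.88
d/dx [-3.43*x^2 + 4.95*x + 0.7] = 4.95 - 6.86*x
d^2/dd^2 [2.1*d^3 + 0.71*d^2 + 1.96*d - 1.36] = 12.6*d + 1.42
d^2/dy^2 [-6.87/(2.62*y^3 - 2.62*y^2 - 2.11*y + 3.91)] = ((107.9964*y - 35.9988)*(2.62*y^3 - 2.62*y^2 - 2.11*y + 3.91) - 6.87*(-15.72*y^2 + 10.48*y + 4.22)*(-7.86*y^2 + 5.24*y + 2.11))/(2.62*y^3 - 2.62*y^2 - 2.11*y + 3.91)^3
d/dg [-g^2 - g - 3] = -2*g - 1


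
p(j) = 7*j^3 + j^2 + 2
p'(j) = 21*j^2 + 2*j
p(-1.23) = -9.51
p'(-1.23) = 29.31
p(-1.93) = -44.60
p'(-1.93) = 74.36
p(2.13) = 74.18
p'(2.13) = 99.53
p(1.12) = 13.09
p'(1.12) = 28.58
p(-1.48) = -18.50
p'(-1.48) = 43.04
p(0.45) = 2.84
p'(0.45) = 5.15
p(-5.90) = -1400.84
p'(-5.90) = 719.21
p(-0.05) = 2.00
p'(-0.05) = -0.05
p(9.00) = 5186.00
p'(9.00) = 1719.00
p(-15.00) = -23398.00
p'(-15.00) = 4695.00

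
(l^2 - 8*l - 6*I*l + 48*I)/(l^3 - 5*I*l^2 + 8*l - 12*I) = (l - 8)/(l^2 + I*l + 2)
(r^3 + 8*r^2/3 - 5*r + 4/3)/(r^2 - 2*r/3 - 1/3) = (3*r^2 + 11*r - 4)/(3*r + 1)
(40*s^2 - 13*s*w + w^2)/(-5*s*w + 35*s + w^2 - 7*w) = (-8*s + w)/(w - 7)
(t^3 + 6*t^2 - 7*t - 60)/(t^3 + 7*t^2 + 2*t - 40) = (t - 3)/(t - 2)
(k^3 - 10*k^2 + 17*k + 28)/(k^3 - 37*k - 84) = (k^2 - 3*k - 4)/(k^2 + 7*k + 12)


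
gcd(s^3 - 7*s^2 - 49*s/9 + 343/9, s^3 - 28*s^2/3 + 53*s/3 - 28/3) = s - 7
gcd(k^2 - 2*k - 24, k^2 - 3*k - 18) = k - 6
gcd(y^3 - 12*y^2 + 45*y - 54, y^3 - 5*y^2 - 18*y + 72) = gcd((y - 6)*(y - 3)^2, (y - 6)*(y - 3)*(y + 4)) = y^2 - 9*y + 18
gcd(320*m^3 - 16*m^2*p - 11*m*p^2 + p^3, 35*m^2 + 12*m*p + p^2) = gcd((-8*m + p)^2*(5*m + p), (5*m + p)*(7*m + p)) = 5*m + p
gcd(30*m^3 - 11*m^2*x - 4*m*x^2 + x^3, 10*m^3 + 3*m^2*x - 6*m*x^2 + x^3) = 10*m^2 - 7*m*x + x^2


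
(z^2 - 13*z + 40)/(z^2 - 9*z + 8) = (z - 5)/(z - 1)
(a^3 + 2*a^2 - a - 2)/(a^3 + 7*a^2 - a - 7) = (a + 2)/(a + 7)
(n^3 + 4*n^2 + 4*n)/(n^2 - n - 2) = n*(n^2 + 4*n + 4)/(n^2 - n - 2)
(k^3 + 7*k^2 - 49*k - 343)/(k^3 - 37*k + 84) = (k^2 - 49)/(k^2 - 7*k + 12)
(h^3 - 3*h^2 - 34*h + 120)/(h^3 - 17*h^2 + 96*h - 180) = (h^2 + 2*h - 24)/(h^2 - 12*h + 36)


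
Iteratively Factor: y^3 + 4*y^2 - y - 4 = (y + 1)*(y^2 + 3*y - 4) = (y - 1)*(y + 1)*(y + 4)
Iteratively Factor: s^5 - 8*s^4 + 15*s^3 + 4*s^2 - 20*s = (s + 1)*(s^4 - 9*s^3 + 24*s^2 - 20*s) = s*(s + 1)*(s^3 - 9*s^2 + 24*s - 20) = s*(s - 5)*(s + 1)*(s^2 - 4*s + 4) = s*(s - 5)*(s - 2)*(s + 1)*(s - 2)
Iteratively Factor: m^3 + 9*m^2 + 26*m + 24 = (m + 3)*(m^2 + 6*m + 8) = (m + 3)*(m + 4)*(m + 2)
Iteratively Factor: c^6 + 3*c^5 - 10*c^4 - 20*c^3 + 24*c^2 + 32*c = (c)*(c^5 + 3*c^4 - 10*c^3 - 20*c^2 + 24*c + 32) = c*(c + 1)*(c^4 + 2*c^3 - 12*c^2 - 8*c + 32) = c*(c + 1)*(c + 2)*(c^3 - 12*c + 16) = c*(c + 1)*(c + 2)*(c + 4)*(c^2 - 4*c + 4) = c*(c - 2)*(c + 1)*(c + 2)*(c + 4)*(c - 2)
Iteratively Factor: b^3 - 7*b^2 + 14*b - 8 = (b - 1)*(b^2 - 6*b + 8) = (b - 4)*(b - 1)*(b - 2)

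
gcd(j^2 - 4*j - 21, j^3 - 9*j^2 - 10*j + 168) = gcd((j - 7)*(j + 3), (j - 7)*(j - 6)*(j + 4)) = j - 7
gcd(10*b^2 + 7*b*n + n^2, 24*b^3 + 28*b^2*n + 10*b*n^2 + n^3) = 2*b + n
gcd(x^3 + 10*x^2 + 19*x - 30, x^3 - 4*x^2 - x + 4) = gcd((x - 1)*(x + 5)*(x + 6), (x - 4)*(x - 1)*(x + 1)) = x - 1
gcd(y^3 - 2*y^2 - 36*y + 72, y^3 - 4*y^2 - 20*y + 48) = y^2 - 8*y + 12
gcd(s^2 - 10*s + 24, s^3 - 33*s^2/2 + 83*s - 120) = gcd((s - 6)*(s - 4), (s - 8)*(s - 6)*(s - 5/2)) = s - 6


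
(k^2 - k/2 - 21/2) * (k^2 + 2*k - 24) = k^4 + 3*k^3/2 - 71*k^2/2 - 9*k + 252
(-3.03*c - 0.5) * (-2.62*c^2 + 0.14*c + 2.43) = 7.9386*c^3 + 0.8858*c^2 - 7.4329*c - 1.215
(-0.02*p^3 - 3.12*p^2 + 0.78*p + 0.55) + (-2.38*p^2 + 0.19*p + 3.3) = -0.02*p^3 - 5.5*p^2 + 0.97*p + 3.85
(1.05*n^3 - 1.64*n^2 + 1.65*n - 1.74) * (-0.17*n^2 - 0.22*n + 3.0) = -0.1785*n^5 + 0.0478*n^4 + 3.2303*n^3 - 4.9872*n^2 + 5.3328*n - 5.22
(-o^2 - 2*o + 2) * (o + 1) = -o^3 - 3*o^2 + 2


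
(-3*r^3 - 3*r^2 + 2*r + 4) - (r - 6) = -3*r^3 - 3*r^2 + r + 10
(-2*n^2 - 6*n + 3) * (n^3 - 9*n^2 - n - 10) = -2*n^5 + 12*n^4 + 59*n^3 - n^2 + 57*n - 30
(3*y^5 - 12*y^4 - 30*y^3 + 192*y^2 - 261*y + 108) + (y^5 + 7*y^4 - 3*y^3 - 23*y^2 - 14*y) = 4*y^5 - 5*y^4 - 33*y^3 + 169*y^2 - 275*y + 108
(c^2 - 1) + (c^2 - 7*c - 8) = 2*c^2 - 7*c - 9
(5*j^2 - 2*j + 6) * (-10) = -50*j^2 + 20*j - 60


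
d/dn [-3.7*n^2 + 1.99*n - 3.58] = 1.99 - 7.4*n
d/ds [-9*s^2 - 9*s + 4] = -18*s - 9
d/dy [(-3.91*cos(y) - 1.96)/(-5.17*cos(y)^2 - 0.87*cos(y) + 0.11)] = (20.2147*cos(y)^2 + 20.2664*cos(y) + 2.1353)*sin(y)/(26.7289*cos(y)^4 + 8.9958*cos(y)^3 - 0.3805*cos(y)^2 - 0.1914*cos(y) + 0.0121)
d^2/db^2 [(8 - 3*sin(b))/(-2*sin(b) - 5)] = 31*(2*sin(b)^2 - 5*sin(b) - 4)/(2*sin(b) + 5)^3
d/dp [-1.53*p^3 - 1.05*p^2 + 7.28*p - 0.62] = -4.59*p^2 - 2.1*p + 7.28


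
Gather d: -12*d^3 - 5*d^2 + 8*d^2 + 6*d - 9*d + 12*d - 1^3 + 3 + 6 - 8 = -12*d^3 + 3*d^2 + 9*d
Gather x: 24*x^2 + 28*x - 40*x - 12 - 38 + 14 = 24*x^2 - 12*x - 36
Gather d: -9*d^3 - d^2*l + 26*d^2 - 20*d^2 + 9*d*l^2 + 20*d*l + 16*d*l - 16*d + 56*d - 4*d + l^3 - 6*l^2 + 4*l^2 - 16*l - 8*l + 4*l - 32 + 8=-9*d^3 + d^2*(6 - l) + d*(9*l^2 + 36*l + 36) + l^3 - 2*l^2 - 20*l - 24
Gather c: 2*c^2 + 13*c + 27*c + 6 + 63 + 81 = 2*c^2 + 40*c + 150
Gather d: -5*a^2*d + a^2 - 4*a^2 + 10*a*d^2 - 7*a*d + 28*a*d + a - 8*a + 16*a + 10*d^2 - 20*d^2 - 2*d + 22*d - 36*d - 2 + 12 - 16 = -3*a^2 + 9*a + d^2*(10*a - 10) + d*(-5*a^2 + 21*a - 16) - 6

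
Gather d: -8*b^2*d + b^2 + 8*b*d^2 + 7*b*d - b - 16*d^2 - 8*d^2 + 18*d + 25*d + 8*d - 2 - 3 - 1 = b^2 - b + d^2*(8*b - 24) + d*(-8*b^2 + 7*b + 51) - 6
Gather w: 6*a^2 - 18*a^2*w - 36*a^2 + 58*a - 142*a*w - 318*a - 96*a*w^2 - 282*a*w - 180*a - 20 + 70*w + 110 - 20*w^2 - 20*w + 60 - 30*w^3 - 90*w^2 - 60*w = -30*a^2 - 440*a - 30*w^3 + w^2*(-96*a - 110) + w*(-18*a^2 - 424*a - 10) + 150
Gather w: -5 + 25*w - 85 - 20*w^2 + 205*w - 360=-20*w^2 + 230*w - 450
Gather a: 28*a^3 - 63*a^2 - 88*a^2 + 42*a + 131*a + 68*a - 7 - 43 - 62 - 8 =28*a^3 - 151*a^2 + 241*a - 120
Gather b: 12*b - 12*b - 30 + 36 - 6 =0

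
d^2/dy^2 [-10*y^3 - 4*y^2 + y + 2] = -60*y - 8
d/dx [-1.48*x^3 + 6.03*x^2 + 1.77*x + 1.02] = -4.44*x^2 + 12.06*x + 1.77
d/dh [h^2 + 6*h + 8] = 2*h + 6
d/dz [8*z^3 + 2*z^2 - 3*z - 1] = 24*z^2 + 4*z - 3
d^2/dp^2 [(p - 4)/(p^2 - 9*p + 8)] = 2*((13 - 3*p)*(p^2 - 9*p + 8) + (p - 4)*(2*p - 9)^2)/(p^2 - 9*p + 8)^3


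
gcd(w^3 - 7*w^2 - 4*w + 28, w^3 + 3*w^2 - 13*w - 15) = 1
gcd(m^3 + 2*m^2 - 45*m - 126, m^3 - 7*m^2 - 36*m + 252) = m^2 - m - 42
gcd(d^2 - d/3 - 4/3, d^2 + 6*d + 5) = d + 1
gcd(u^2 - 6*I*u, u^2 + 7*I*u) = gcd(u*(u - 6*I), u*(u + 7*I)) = u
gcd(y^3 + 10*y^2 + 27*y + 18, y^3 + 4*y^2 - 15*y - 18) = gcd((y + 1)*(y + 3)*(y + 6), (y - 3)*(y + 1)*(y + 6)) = y^2 + 7*y + 6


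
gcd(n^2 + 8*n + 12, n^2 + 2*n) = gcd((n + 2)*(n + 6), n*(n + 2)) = n + 2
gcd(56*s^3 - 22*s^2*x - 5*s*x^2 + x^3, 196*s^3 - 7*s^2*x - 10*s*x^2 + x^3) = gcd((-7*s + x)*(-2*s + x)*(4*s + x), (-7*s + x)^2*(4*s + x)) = -28*s^2 - 3*s*x + x^2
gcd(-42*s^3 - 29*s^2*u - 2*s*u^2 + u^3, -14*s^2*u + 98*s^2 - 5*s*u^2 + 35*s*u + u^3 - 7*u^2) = 14*s^2 + 5*s*u - u^2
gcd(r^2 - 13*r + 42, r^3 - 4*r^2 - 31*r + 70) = r - 7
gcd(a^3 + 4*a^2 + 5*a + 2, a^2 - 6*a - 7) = a + 1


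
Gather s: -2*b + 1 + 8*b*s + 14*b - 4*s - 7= 12*b + s*(8*b - 4) - 6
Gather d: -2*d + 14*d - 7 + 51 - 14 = 12*d + 30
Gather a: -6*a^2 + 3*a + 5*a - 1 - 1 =-6*a^2 + 8*a - 2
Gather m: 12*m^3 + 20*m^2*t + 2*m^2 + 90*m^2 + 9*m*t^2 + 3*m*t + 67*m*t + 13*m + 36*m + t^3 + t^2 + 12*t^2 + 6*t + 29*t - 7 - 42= 12*m^3 + m^2*(20*t + 92) + m*(9*t^2 + 70*t + 49) + t^3 + 13*t^2 + 35*t - 49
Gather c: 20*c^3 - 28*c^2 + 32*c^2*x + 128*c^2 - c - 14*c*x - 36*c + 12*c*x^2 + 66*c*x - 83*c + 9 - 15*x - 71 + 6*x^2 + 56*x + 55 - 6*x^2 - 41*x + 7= 20*c^3 + c^2*(32*x + 100) + c*(12*x^2 + 52*x - 120)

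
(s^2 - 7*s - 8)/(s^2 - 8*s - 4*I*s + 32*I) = (s + 1)/(s - 4*I)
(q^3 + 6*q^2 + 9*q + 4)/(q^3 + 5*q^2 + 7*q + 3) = (q + 4)/(q + 3)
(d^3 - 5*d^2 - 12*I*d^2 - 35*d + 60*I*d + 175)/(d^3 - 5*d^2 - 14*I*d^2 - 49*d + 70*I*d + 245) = (d - 5*I)/(d - 7*I)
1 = 1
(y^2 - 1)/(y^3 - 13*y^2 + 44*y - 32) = (y + 1)/(y^2 - 12*y + 32)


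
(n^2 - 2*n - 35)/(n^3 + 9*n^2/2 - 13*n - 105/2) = 2*(n - 7)/(2*n^2 - n - 21)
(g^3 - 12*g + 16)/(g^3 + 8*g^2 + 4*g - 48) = (g - 2)/(g + 6)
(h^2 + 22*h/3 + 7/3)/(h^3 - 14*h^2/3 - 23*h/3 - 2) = (h + 7)/(h^2 - 5*h - 6)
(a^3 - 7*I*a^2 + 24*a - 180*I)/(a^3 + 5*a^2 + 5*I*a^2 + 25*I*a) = (a^2 - 12*I*a - 36)/(a*(a + 5))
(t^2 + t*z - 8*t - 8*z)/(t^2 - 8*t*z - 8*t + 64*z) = (-t - z)/(-t + 8*z)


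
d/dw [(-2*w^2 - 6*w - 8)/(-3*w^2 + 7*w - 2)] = 4*(-8*w^2 - 10*w + 17)/(9*w^4 - 42*w^3 + 61*w^2 - 28*w + 4)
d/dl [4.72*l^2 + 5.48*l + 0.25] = 9.44*l + 5.48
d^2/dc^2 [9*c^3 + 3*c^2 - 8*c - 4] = 54*c + 6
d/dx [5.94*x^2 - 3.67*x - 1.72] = 11.88*x - 3.67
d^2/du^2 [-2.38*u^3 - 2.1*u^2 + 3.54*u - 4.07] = -14.28*u - 4.2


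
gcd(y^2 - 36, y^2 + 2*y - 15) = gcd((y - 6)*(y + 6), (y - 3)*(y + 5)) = 1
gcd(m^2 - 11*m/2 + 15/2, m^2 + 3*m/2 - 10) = m - 5/2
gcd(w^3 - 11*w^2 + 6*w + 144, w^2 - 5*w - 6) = w - 6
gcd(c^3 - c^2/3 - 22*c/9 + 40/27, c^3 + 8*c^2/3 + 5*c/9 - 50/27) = c^2 + c - 10/9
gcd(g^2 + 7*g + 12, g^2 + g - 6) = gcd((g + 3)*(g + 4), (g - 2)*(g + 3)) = g + 3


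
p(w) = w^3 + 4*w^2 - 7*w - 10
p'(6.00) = 149.00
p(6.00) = 308.00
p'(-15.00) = 548.00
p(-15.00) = -2380.00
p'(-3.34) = -0.25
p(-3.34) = 20.74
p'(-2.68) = -6.89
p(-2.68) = 18.24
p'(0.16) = -5.64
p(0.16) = -11.01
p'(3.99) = 72.68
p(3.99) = 89.27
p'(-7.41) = 98.44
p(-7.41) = -145.37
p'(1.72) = 15.64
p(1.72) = -5.12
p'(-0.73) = -11.24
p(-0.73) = -3.15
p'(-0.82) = -11.54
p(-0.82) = -2.12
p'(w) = 3*w^2 + 8*w - 7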